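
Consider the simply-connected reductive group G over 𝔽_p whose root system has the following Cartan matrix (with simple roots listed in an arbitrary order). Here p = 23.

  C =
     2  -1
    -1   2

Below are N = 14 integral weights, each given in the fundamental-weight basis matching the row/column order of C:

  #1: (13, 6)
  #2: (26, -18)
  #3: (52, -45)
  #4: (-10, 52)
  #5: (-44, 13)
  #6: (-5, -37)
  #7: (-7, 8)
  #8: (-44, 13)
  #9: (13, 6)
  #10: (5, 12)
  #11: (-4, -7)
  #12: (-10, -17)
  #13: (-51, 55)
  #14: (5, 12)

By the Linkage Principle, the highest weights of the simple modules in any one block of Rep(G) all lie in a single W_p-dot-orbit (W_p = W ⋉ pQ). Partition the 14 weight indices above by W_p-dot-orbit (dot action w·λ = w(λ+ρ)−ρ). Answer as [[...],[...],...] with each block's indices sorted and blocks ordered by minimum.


Type A_2, rank 2, |W|=6; reorder rows/cols to standard.

W_23-reps of the 14 weights in Ā_23 (same 2-coord order as C):

  λ_1+ρ ↦ (14, 7) · λ_2+ρ ↦ (6, 13) · λ_3+ρ ↦ (14, 7) · λ_4+ρ ↦ (14, 7) · λ_5+ρ ↦ (6, 3) · λ_6+ρ ↦ (6, 13) · λ_7+ρ ↦ (6, 3) · λ_8+ρ ↦ (6, 3) · λ_9+ρ ↦ (14, 7) · λ_10+ρ ↦ (6, 13) · λ_11+ρ ↦ (6, 3) · λ_12+ρ ↦ (14, 7) · λ_13+ρ ↦ (6, 13) · λ_14+ρ ↦ (6, 13)

Linkage partition of the 14 weights (3 classes, p=23):

[[1, 3, 4, 9, 12], [2, 6, 10, 13, 14], [5, 7, 8, 11]]


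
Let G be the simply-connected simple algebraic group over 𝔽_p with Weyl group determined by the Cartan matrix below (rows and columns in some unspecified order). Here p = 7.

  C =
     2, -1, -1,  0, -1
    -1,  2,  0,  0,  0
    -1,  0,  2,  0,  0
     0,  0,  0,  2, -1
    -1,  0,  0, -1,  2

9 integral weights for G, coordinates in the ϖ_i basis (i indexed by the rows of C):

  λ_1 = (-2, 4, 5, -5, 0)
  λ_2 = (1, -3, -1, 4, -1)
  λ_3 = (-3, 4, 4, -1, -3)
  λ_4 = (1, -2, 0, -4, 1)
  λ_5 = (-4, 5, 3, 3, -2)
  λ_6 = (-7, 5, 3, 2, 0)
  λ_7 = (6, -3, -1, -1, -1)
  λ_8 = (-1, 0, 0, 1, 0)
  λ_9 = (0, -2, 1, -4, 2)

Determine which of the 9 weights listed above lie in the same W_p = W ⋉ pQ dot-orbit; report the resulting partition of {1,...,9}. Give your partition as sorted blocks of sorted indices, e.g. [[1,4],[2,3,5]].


D_5 Cartan matrix, 5 simple roots permuted; ρ=(1,1,1,1,1).

Alcove-folded reps (p=7, 9 weights, presented ϖ-order):

    λ_1+ρ ↦ (0, 1, 2, 3, 0)
    λ_2+ρ ↦ (0, 2, 0, 5, 0)
    λ_3+ρ ↦ (0, 1, 1, 2, 1)
    λ_4+ρ ↦ (0, 1, 1, 2, 1)
    λ_5+ρ ↦ (1, 2, 0, 0, 0)
    λ_6+ρ ↦ (0, 1, 1, 2, 1)
    λ_7+ρ ↦ (0, 2, 0, 5, 0)
    λ_8+ρ ↦ (0, 1, 1, 2, 1)
    λ_9+ρ ↦ (0, 1, 2, 3, 0)

Grouping the 9 weights by Ā_7-representative: 4 linkage classes.

[[1, 9], [2, 7], [3, 4, 6, 8], [5]]


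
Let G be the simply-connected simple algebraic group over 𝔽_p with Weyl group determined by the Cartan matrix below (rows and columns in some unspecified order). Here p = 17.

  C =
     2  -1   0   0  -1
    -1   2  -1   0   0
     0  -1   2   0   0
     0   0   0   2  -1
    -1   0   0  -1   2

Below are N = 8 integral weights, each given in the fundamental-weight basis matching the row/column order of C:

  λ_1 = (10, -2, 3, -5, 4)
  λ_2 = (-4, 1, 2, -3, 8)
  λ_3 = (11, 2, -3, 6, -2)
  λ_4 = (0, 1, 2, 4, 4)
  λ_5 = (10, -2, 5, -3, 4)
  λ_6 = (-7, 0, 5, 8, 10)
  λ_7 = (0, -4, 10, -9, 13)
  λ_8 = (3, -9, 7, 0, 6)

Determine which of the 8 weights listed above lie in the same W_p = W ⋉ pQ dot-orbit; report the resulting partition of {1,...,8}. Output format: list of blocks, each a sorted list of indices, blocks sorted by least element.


A_5 Cartan matrix, 5 simple roots permuted; ρ=(1,1,1,1,1).

λ_j+ρ reflected into Ā_17 (⟨·,θ^∨⟩≤17); 5-tuples as given:

    1: (10, 1, 1, 2, 1)
    2: (2, 1, 2, 2, 4)
    3: (10, 1, 1, 2, 1)
    4: (1, 2, 3, 5, 5)
    5: (10, 1, 1, 2, 1)
    6: (1, 2, 3, 5, 5)
    7: (2, 1, 2, 2, 4)
    8: (4, 4, 0, 1, 3)

Linkage partition of the 8 weights (4 classes, p=17):

[[1, 3, 5], [2, 7], [4, 6], [8]]


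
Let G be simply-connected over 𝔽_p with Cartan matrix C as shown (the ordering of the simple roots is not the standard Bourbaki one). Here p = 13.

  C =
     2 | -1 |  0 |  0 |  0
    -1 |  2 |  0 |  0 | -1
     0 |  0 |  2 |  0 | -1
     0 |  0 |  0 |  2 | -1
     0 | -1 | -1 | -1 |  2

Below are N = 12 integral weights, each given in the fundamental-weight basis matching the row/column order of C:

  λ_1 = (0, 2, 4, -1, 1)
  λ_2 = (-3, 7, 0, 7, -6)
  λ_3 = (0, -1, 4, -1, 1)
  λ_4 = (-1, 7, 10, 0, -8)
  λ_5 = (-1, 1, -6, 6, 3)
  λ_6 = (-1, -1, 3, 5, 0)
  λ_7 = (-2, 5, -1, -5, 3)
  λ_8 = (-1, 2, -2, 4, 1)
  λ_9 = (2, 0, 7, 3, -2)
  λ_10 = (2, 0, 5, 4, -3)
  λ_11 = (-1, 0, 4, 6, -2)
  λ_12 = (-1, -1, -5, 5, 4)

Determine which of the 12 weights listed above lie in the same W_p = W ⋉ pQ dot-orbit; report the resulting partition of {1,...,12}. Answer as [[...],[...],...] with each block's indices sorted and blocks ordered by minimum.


C ↔ D_5 under row/col permutation; |W(D_5)| = 1920.

Folding the 12 weights λ_j+ρ into Ā_13 (reps in the given 5-coord order):

  [1] (1, 0, 5, 0, 2);  [2] (2, 1, 4, 3, 1);  [3] (1, 0, 5, 0, 2);  [4] (0, 0, 4, 6, 1);  [5] (0, 0, 4, 6, 1);  [6] (0, 0, 4, 6, 1);  [7] (1, 3, 0, 4, 0);  [8] (0, 2, 1, 5, 1);  [9] (1, 1, 6, 2, 1);  [10] (2, 1, 4, 3, 1);  [11] (0, 0, 4, 6, 1);  [12] (0, 0, 4, 6, 1)

Grouping the 12 weights by Ā_13-representative: 6 linkage classes.

[[1, 3], [2, 10], [4, 5, 6, 11, 12], [7], [8], [9]]


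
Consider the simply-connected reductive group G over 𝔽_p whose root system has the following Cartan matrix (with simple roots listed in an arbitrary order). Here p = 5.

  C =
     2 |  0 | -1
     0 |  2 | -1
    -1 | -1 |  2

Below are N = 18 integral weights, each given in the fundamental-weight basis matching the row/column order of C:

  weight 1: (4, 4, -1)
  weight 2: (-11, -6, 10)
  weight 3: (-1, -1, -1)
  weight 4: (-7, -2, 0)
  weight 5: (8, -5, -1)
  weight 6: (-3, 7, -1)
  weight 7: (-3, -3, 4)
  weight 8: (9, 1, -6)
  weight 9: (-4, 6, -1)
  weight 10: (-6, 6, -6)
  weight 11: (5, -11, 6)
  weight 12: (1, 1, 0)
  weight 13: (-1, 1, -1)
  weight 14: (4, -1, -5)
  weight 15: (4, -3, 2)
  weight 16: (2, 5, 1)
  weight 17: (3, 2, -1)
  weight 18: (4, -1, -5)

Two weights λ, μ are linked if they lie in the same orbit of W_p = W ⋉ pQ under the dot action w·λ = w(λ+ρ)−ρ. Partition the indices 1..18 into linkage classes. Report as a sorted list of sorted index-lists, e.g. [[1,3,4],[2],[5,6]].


Dynkin diagram of C (from the 4 off-diagonal −1 entries): A_3.

Ā_5 reps of the 18 weights (A_3, coords as presented):

  1: (0, 0, 0)
  2: (1, 4, 0)
  3: (0, 0, 0)
  4: (1, 4, 0)
  5: (1, 4, 0)
  6: (2, 2, 1)
  7: (2, 2, 1)
  8: (0, 2, 0)
  9: (2, 2, 1)
  10: (0, 2, 0)
  11: (2, 2, 1)
  12: (2, 2, 1)
  13: (0, 2, 0)
  14: (1, 4, 0)
  15: (2, 1, 0)
  16: (2, 1, 0)
  17: (2, 1, 0)
  18: (1, 4, 0)

The 18 indices split into 5 linkage classes (same alcove rep ⇔ same W_5-dot-orbit):

[[1, 3], [2, 4, 5, 14, 18], [6, 7, 9, 11, 12], [8, 10, 13], [15, 16, 17]]


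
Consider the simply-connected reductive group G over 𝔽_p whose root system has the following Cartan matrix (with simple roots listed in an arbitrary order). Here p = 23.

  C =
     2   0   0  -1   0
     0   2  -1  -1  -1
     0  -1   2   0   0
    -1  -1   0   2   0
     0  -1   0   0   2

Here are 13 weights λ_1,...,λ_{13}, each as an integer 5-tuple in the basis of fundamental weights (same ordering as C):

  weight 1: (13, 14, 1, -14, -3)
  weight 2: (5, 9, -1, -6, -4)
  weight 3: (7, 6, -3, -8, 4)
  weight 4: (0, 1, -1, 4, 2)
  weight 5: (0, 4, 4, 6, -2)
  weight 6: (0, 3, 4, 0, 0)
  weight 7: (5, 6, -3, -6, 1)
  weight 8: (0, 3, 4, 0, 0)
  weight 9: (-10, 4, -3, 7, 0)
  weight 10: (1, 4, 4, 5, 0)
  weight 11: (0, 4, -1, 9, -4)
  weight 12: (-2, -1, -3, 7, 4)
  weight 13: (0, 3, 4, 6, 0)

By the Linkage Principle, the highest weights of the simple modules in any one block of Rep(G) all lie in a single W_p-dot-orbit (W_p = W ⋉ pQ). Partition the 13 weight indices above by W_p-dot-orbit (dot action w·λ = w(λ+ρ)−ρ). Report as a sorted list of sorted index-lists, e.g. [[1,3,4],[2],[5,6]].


Root system D_5: the 5×5 matrix C matches after relabeling.

Each λ_j+ρ reduced to Ā_23; 5-tuples below use C's row order:

    λ_1+ρ ↦ (1, 0, 2, 5, 2)
    λ_2+ρ ↦ (1, 2, 0, 5, 3)
    λ_3+ρ ↦ (1, 2, 0, 5, 3)
    λ_4+ρ ↦ (1, 2, 0, 5, 3)
    λ_5+ρ ↦ (1, 4, 5, 1, 1)
    λ_6+ρ ↦ (1, 4, 5, 1, 1)
    λ_7+ρ ↦ (1, 0, 2, 5, 2)
    λ_8+ρ ↦ (1, 4, 5, 1, 1)
    λ_9+ρ ↦ (8, 2, 2, 1, 1)
    λ_10+ρ ↦ (1, 4, 5, 1, 1)
    λ_11+ρ ↦ (1, 2, 0, 5, 3)
    λ_12+ρ ↦ (1, 2, 0, 5, 3)
    λ_13+ρ ↦ (1, 4, 5, 1, 1)

Grouping the 13 weights by Ā_23-representative: 4 linkage classes.

[[1, 7], [2, 3, 4, 11, 12], [5, 6, 8, 10, 13], [9]]


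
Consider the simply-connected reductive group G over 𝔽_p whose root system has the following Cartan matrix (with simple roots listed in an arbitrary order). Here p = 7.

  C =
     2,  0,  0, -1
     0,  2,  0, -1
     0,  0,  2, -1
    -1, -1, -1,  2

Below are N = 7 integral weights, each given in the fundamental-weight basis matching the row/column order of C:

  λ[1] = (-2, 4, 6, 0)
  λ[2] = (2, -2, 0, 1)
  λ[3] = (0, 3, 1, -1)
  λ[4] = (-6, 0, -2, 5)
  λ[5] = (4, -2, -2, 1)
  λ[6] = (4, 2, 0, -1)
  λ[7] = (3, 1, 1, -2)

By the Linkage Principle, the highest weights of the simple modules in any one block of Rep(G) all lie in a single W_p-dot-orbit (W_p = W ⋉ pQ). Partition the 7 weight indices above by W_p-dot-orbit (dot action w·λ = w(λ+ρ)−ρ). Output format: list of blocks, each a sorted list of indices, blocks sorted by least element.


Type D_4, rank 4, |W|=192; reorder rows/cols to standard.

W_7-reps of the 7 weights in Ā_7 (same 4-coord order as C):

  1: (5, 1, 1, 0);  2: (3, 1, 1, 1);  3: (1, 4, 2, 0);  4: (5, 1, 1, 0);  5: (5, 1, 1, 0);  6: (3, 1, 1, 1);  7: (3, 1, 1, 1)

Linkage partition of the 7 weights (3 classes, p=7):

[[1, 4, 5], [2, 6, 7], [3]]


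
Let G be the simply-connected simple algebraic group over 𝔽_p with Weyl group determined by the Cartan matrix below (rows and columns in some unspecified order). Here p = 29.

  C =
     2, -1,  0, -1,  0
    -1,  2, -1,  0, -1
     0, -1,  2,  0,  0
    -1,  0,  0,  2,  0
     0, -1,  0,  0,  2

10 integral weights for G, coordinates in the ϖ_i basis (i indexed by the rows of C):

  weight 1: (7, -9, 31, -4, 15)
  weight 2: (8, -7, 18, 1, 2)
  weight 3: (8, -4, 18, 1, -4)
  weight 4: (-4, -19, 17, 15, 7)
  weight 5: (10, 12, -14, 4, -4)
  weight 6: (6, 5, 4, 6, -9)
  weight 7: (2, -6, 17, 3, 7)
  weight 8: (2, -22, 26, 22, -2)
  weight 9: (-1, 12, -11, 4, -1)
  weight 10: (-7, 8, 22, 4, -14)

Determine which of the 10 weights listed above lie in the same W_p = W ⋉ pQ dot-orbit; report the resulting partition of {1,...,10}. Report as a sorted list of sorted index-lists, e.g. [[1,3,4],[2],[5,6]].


C ↔ D_5 under row/col permutation; |W(D_5)| = 1920.

Ā_29 reps of the 10 weights (D_5, coords as presented):

  1: (0, 3, 10, 5, 0)
  2: (2, 3, 13, 2, 3)
  3: (2, 3, 13, 2, 3)
  4: (0, 3, 10, 5, 0)
  5: (0, 3, 10, 5, 0)
  6: (4, 2, 3, 7, 6)
  7: (2, 3, 13, 2, 3)
  8: (2, 3, 13, 2, 3)
  9: (0, 3, 10, 5, 0)
  10: (2, 3, 13, 2, 3)

Linkage partition of the 10 weights (3 classes, p=29):

[[1, 4, 5, 9], [2, 3, 7, 8, 10], [6]]


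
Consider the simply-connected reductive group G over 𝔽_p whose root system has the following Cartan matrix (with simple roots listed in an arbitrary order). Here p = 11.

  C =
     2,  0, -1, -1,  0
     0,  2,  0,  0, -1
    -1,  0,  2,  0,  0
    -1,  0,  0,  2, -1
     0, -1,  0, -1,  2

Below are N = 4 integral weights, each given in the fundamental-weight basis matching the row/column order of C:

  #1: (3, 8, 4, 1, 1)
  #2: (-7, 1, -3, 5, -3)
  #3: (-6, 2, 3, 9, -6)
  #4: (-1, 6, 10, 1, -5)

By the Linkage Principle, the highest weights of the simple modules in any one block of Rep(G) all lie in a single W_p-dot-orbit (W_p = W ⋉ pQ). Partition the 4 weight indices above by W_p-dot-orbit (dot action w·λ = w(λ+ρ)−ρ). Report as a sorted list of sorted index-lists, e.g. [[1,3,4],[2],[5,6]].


A_5 Cartan matrix, 5 simple roots permuted; ρ=(1,1,1,1,1).

λ_j+ρ reflected into Ā_11 (⟨·,θ^∨⟩≤11); 5-tuples as given:

  1: (2, 2, 4, 0, 0) · 2: (2, 2, 4, 0, 0) · 3: (4, 2, 1, 0, 3) · 4: (2, 2, 4, 0, 0)

Linkage partition of the 4 weights (2 classes, p=11):

[[1, 2, 4], [3]]


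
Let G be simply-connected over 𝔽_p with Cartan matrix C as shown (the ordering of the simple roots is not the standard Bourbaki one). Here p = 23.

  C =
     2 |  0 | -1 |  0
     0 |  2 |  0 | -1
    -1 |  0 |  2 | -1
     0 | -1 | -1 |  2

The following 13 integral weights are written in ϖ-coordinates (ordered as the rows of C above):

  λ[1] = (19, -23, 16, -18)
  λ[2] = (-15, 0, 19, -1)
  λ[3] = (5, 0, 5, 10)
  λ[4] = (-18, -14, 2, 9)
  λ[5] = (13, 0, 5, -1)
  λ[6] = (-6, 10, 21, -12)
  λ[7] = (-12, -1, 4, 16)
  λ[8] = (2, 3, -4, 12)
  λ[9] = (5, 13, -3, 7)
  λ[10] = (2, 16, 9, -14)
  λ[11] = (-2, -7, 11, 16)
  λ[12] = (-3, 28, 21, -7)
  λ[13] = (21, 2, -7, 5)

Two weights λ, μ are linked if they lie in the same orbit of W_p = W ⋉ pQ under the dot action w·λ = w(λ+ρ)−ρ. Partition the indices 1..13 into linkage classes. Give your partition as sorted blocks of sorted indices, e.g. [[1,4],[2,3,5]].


Dynkin diagram of C (from the 6 off-diagonal −1 entries): A_4.

Ā_23 reps of the 13 weights (A_4, coords as presented):

  λ_1+ρ ↦ (14, 1, 6, 0)
  λ_2+ρ ↦ (14, 1, 6, 0)
  λ_3+ρ ↦ (5, 0, 6, 11)
  λ_4+ρ ↦ (0, 4, 3, 10)
  λ_5+ρ ↦ (14, 1, 6, 0)
  λ_6+ρ ↦ (5, 0, 6, 11)
  λ_7+ρ ↦ (5, 0, 6, 11)
  λ_8+ρ ↦ (0, 4, 3, 10)
  λ_9+ρ ↦ (1, 11, 2, 6)
  λ_10+ρ ↦ (0, 4, 3, 10)
  λ_11+ρ ↦ (5, 0, 6, 11)
  λ_12+ρ ↦ (14, 1, 6, 0)
  λ_13+ρ ↦ (14, 1, 6, 0)

Partition of {1..13} into 4 W_23-dot-orbits:

[[1, 2, 5, 12, 13], [3, 6, 7, 11], [4, 8, 10], [9]]


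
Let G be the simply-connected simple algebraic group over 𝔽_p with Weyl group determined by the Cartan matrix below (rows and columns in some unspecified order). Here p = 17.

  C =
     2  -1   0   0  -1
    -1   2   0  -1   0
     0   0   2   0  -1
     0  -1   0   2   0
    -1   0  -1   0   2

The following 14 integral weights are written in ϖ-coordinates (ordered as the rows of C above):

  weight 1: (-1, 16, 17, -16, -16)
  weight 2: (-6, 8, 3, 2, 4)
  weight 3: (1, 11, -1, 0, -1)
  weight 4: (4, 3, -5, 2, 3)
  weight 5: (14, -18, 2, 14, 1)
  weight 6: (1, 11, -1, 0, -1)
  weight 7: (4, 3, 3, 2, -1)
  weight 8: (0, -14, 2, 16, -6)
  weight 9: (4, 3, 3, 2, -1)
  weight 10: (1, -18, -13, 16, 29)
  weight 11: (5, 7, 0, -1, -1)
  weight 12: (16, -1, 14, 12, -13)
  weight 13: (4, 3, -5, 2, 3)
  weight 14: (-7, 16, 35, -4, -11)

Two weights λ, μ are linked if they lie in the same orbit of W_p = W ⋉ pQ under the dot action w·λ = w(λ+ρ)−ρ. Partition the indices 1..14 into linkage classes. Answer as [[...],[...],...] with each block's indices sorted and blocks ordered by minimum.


Type A_5, rank 5, |W|=720; reorder rows/cols to standard.

Ā_17 reps of the 14 weights (A_5, coords as presented):

  λ_1+ρ ↦ (2, 12, 0, 1, 0);  λ_2+ρ ↦ (5, 4, 4, 3, 0);  λ_3+ρ ↦ (2, 12, 0, 1, 0);  λ_4+ρ ↦ (5, 4, 4, 3, 0);  λ_5+ρ ↦ (2, 12, 0, 1, 0);  λ_6+ρ ↦ (2, 12, 0, 1, 0);  λ_7+ρ ↦ (5, 4, 4, 3, 0);  λ_8+ρ ↦ (1, 3, 12, 0, 1);  λ_9+ρ ↦ (5, 4, 4, 3, 0);  λ_10+ρ ↦ (2, 12, 0, 1, 0);  λ_11+ρ ↦ (6, 8, 1, 0, 0);  λ_12+ρ ↦ (1, 3, 12, 0, 1);  λ_13+ρ ↦ (5, 4, 4, 3, 0);  λ_14+ρ ↦ (6, 8, 1, 0, 0)

4 distinct reps among the 14 weights ⇒ 4 W_17-linkage classes:

[[1, 3, 5, 6, 10], [2, 4, 7, 9, 13], [8, 12], [11, 14]]


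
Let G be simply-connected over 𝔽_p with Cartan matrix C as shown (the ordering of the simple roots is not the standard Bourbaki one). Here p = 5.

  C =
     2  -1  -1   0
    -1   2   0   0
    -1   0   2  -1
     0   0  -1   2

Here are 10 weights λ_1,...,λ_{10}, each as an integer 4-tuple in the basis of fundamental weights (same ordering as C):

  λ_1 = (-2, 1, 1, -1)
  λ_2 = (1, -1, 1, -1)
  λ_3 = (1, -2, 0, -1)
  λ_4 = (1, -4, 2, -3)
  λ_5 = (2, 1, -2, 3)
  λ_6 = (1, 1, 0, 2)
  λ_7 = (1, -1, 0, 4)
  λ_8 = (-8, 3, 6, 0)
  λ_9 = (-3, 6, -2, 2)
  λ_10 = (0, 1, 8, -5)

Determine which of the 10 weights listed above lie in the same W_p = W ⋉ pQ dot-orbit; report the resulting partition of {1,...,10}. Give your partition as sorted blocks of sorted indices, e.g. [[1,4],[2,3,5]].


C ↔ A_4 under row/col permutation; |W(A_4)| = 120.

Each λ_j+ρ reduced to Ā_5; 4-tuples below use C's row order:

  [1] (1, 1, 1, 0);  [2] (2, 0, 2, 0);  [3] (1, 1, 1, 0);  [4] (1, 2, 0, 2);  [5] (1, 1, 1, 0);  [6] (1, 1, 1, 0);  [7] (1, 2, 0, 2);  [8] (2, 0, 2, 0);  [9] (1, 2, 0, 2);  [10] (2, 0, 2, 0)

Linkage partition of the 10 weights (3 classes, p=5):

[[1, 3, 5, 6], [2, 8, 10], [4, 7, 9]]


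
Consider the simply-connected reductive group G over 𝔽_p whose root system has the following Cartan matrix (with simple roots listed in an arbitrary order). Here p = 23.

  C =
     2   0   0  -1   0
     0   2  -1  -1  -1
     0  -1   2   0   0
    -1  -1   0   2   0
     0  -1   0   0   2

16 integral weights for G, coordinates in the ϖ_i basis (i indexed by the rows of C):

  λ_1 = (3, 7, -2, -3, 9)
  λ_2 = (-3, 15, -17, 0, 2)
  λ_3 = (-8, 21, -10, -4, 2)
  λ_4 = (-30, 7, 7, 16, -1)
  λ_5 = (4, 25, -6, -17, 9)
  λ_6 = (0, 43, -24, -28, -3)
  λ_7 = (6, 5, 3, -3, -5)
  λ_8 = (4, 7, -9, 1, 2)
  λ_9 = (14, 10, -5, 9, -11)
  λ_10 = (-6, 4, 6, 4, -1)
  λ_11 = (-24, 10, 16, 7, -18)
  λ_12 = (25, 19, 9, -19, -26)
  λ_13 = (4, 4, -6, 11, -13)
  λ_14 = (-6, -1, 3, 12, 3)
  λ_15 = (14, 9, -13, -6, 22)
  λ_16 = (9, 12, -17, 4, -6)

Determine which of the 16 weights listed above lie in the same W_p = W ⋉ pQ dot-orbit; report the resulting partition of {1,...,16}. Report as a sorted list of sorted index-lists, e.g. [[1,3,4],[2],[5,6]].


Type D_5, rank 5, |W|=1920; reorder rows/cols to standard.

λ_j+ρ reflected into Ā_23 (⟨·,θ^∨⟩≤23); 5-tuples as given:

    [1] (0, 3, 1, 2, 10)
    [2] (1, 1, 15, 0, 2)
    [3] (2, 2, 7, 1, 1)
    [4] (5, 0, 4, 2, 4)
    [5] (5, 0, 8, 2, 3)
    [6] (0, 3, 1, 2, 10)
    [7] (5, 0, 4, 2, 4)
    [8] (5, 0, 8, 2, 3)
    [9] (2, 2, 7, 1, 1)
    [10] (5, 5, 7, 0, 0)
    [11] (5, 0, 4, 2, 4)
    [12] (5, 0, 8, 2, 3)
    [13] (5, 5, 7, 0, 0)
    [14] (5, 0, 4, 2, 4)
    [15] (5, 0, 8, 2, 3)
    [16] (5, 0, 8, 2, 3)

Partition of {1..16} into 6 W_23-dot-orbits:

[[1, 6], [2], [3, 9], [4, 7, 11, 14], [5, 8, 12, 15, 16], [10, 13]]


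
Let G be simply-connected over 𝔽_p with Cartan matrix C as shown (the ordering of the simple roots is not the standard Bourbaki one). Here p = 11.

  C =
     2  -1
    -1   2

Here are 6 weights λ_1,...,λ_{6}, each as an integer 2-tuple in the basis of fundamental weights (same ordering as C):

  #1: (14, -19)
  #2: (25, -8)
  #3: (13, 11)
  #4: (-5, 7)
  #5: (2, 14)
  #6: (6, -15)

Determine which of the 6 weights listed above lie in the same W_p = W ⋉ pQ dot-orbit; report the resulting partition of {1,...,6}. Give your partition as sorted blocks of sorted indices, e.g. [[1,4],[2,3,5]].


Type A_2, rank 2, |W|=6; reorder rows/cols to standard.

Alcove-folded reps (p=11, 6 weights, presented ϖ-order):

  λ_1+ρ ↦ (4, 4)
  λ_2+ρ ↦ (4, 4)
  λ_3+ρ ↦ (3, 1)
  λ_4+ρ ↦ (4, 4)
  λ_5+ρ ↦ (4, 4)
  λ_6+ρ ↦ (4, 4)

Linkage partition of the 6 weights (2 classes, p=11):

[[1, 2, 4, 5, 6], [3]]


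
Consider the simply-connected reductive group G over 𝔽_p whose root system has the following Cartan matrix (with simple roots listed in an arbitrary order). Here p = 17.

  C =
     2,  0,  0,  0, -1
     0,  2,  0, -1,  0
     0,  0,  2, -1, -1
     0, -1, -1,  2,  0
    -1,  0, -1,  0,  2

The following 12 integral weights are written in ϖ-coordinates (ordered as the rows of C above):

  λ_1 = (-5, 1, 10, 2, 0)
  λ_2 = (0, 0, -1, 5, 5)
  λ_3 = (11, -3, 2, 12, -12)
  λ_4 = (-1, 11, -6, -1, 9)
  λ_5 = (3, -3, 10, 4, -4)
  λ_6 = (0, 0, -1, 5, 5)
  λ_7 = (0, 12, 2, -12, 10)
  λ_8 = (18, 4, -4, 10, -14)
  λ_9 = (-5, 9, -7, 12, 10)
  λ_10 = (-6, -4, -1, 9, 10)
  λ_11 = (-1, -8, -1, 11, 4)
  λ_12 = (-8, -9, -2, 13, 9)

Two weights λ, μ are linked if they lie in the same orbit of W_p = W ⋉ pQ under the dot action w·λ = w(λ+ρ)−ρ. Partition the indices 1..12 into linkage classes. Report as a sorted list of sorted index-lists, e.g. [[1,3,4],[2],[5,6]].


C ↔ A_5 under row/col permutation; |W(A_5)| = 720.

Each λ_j+ρ reduced to Ā_17; 5-tuples below use C's row order:

  1: (1, 2, 8, 3, 3)
  2: (1, 1, 0, 6, 6)
  3: (1, 2, 8, 3, 3)
  4: (0, 7, 0, 5, 5)
  5: (1, 2, 8, 3, 3)
  6: (1, 1, 0, 6, 6)
  7: (1, 2, 8, 3, 3)
  8: (1, 2, 8, 3, 3)
  9: (1, 1, 0, 6, 6)
  10: (1, 1, 0, 6, 6)
  11: (0, 7, 0, 5, 5)
  12: (1, 2, 1, 5, 2)

These 12 weights hit 4 W_17-dot-orbits; sizes (5, 4, 2, 1):

[[1, 3, 5, 7, 8], [2, 6, 9, 10], [4, 11], [12]]


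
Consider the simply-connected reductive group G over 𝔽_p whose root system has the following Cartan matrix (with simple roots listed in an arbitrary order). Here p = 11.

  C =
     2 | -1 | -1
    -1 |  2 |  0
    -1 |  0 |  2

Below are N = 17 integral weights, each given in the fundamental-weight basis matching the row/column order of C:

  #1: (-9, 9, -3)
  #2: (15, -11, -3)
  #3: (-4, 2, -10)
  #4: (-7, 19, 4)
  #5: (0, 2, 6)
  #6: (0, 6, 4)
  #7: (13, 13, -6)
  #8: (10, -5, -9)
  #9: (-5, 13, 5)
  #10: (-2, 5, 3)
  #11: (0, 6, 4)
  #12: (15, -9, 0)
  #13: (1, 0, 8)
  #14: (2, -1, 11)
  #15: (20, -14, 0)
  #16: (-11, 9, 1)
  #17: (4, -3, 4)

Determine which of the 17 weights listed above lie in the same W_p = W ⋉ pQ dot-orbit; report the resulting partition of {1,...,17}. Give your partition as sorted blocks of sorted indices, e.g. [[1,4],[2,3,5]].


A_3 Cartan matrix, 3 simple roots permuted; ρ=(1,1,1).

Alcove-folded reps (p=11, 17 weights, presented ϖ-order):

  λ_1 → (2, 0, 8) · λ_2 → (1, 5, 3) · λ_3 → (0, 8, 2) · λ_4 → (3, 2, 5) · λ_5 → (1, 3, 7) · λ_6 → (1, 5, 3) · λ_7 → (3, 2, 5) · λ_8 → (1, 3, 7) · λ_9 → (1, 5, 3) · λ_10 → (1, 5, 3) · λ_11 → (1, 5, 3) · λ_12 → (3, 2, 5) · λ_13 → (2, 0, 8) · λ_14 → (1, 3, 7) · λ_15 → (2, 0, 8) · λ_16 → (2, 0, 8) · λ_17 → (3, 2, 5)

The 17 indices split into 5 linkage classes (same alcove rep ⇔ same W_11-dot-orbit):

[[1, 13, 15, 16], [2, 6, 9, 10, 11], [3], [4, 7, 12, 17], [5, 8, 14]]


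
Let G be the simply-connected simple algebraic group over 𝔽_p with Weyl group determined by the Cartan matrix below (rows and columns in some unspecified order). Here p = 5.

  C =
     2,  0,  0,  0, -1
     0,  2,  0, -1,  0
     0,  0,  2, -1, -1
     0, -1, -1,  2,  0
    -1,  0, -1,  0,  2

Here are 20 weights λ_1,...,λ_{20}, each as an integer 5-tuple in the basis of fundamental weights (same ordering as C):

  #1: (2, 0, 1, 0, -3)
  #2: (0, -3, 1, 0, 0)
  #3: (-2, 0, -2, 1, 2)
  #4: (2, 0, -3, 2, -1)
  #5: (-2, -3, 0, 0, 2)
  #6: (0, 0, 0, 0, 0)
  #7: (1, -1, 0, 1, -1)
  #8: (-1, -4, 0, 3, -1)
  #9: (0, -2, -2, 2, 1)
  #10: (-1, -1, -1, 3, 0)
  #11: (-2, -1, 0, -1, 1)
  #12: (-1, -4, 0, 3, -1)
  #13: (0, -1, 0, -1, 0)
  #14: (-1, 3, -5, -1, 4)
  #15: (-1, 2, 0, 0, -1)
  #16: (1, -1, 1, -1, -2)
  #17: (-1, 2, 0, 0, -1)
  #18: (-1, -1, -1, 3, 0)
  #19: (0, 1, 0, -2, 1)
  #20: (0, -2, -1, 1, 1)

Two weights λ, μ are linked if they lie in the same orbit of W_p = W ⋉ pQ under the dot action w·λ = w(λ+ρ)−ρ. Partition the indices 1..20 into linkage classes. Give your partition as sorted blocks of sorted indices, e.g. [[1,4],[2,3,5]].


Root system A_5: the 5×5 matrix C matches after relabeling.

Alcove-folded reps (p=5, 20 weights, presented ϖ-order):

  [1] (1, 1, 0, 1, 2) · [2] (1, 1, 1, 1, 1) · [3] (1, 1, 1, 1, 1) · [4] (1, 1, 0, 1, 2) · [5] (1, 1, 0, 1, 2) · [6] (1, 1, 1, 1, 1) · [7] (2, 0, 1, 2, 0) · [8] (0, 3, 1, 1, 0) · [9] (1, 1, 1, 1, 1) · [10] (0, 0, 0, 4, 1) · [11] (1, 0, 1, 0, 1) · [12] (0, 3, 1, 1, 0) · [13] (1, 0, 1, 0, 1) · [14] (0, 0, 0, 4, 1) · [15] (0, 3, 1, 1, 0) · [16] (1, 0, 1, 0, 1) · [17] (0, 3, 1, 1, 0) · [18] (0, 0, 0, 4, 1) · [19] (1, 1, 0, 1, 2) · [20] (1, 1, 0, 1, 2)

Partition of {1..20} into 6 W_5-dot-orbits:

[[1, 4, 5, 19, 20], [2, 3, 6, 9], [7], [8, 12, 15, 17], [10, 14, 18], [11, 13, 16]]


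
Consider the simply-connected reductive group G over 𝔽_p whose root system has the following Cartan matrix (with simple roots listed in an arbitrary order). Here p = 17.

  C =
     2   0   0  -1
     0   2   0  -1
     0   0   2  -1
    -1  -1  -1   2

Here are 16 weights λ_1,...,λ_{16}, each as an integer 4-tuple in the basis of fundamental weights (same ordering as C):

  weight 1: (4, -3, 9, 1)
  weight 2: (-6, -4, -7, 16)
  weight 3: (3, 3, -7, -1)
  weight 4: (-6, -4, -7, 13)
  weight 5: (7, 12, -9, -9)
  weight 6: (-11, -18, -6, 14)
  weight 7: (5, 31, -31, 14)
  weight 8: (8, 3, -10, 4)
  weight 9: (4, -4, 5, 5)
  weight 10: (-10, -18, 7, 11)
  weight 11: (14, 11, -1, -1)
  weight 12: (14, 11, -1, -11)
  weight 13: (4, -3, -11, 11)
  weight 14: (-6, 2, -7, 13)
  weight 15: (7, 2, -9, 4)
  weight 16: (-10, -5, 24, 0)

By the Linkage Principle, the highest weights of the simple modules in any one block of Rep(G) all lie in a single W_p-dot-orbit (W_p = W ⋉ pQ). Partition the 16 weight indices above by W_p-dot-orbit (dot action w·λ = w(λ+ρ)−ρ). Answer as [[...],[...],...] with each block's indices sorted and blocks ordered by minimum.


Type D_4, rank 4, |W|=192; reorder rows/cols to standard.

Folding the 16 weights λ_j+ρ into Ā_17 (reps in the given 4-coord order):

    1: (5, 2, 10, 0)
    2: (5, 3, 6, 0)
    3: (2, 2, 0, 2)
    4: (5, 3, 6, 0)
    5: (5, 0, 5, 3)
    6: (5, 2, 10, 0)
    7: (2, 2, 0, 2)
    8: (5, 0, 5, 3)
    9: (5, 3, 6, 0)
    10: (5, 3, 6, 0)
    11: (5, 2, 10, 0)
    12: (5, 2, 10, 0)
    13: (5, 2, 10, 0)
    14: (5, 3, 6, 0)
    15: (5, 0, 5, 3)
    16: (5, 0, 5, 3)

These 16 weights hit 4 W_17-dot-orbits; sizes (5, 5, 2, 4):

[[1, 6, 11, 12, 13], [2, 4, 9, 10, 14], [3, 7], [5, 8, 15, 16]]


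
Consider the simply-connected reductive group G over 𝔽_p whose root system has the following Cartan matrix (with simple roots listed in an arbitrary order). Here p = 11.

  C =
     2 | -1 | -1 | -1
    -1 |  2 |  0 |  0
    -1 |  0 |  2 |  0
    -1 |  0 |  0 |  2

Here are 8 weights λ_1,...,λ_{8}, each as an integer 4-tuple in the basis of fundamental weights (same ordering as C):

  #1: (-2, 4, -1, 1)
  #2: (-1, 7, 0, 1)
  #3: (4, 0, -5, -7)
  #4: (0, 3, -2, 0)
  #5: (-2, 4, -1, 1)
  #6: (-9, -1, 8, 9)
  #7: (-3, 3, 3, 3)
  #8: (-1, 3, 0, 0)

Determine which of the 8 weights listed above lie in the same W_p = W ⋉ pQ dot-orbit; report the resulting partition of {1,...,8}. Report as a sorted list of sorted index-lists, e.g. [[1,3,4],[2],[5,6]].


Cartan matrix: type D_4 (|W|=192); un-permuting the 4 rows.

Alcove-folded reps (p=11, 8 weights, presented ϖ-order):

  λ_1+ρ ↦ (0, 4, 1, 1) · λ_2+ρ ↦ (0, 8, 1, 2) · λ_3+ρ ↦ (0, 4, 1, 1) · λ_4+ρ ↦ (0, 4, 1, 1) · λ_5+ρ ↦ (0, 4, 1, 1) · λ_6+ρ ↦ (0, 8, 1, 2) · λ_7+ρ ↦ (2, 2, 2, 2) · λ_8+ρ ↦ (0, 4, 1, 1)

These 8 weights hit 3 W_11-dot-orbits; sizes (5, 2, 1):

[[1, 3, 4, 5, 8], [2, 6], [7]]


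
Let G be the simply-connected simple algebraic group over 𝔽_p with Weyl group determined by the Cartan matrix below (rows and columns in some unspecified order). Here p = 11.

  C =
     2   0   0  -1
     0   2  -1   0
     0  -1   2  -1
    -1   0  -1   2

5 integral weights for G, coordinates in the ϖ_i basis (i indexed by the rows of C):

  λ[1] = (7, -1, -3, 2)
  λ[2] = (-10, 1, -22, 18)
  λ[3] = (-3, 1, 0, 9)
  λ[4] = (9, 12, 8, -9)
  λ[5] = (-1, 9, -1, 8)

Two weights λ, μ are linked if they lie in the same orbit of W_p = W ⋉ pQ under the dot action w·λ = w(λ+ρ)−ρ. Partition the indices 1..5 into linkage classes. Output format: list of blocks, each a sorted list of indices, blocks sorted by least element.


Cartan matrix: type A_4 (|W|=120); un-permuting the 4 rows.

Folding the 5 weights λ_j+ρ into Ā_11 (reps in the given 4-coord order):

  λ_1 → (8, 2, 0, 1) · λ_2 → (0, 0, 1, 8) · λ_3 → (0, 0, 1, 8) · λ_4 → (8, 2, 0, 1) · λ_5 → (8, 2, 0, 1)

These 5 weights hit 2 W_11-dot-orbits; sizes (3, 2):

[[1, 4, 5], [2, 3]]


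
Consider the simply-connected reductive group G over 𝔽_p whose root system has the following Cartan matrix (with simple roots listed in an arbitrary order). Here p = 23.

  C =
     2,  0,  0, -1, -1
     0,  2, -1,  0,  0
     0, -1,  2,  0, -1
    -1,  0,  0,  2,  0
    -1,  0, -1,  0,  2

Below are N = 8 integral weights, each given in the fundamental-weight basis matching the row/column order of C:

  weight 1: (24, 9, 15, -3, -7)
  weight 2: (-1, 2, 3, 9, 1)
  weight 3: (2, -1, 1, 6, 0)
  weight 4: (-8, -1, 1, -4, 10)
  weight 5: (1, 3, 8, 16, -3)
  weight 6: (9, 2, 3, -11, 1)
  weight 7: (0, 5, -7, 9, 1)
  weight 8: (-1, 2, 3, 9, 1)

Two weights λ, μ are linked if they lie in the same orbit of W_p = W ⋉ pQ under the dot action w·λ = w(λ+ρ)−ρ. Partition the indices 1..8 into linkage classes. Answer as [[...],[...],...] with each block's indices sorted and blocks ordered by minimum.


A_5 Cartan matrix, 5 simple roots permuted; ρ=(1,1,1,1,1).

Each λ_j+ρ reduced to Ā_23; 5-tuples below use C's row order:

  1: (3, 0, 2, 7, 1)
  2: (0, 3, 4, 10, 2)
  3: (3, 0, 2, 7, 1)
  4: (3, 0, 2, 7, 1)
  5: (0, 3, 4, 10, 2)
  6: (0, 3, 4, 10, 2)
  7: (3, 0, 2, 7, 1)
  8: (0, 3, 4, 10, 2)

Linkage partition of the 8 weights (2 classes, p=23):

[[1, 3, 4, 7], [2, 5, 6, 8]]


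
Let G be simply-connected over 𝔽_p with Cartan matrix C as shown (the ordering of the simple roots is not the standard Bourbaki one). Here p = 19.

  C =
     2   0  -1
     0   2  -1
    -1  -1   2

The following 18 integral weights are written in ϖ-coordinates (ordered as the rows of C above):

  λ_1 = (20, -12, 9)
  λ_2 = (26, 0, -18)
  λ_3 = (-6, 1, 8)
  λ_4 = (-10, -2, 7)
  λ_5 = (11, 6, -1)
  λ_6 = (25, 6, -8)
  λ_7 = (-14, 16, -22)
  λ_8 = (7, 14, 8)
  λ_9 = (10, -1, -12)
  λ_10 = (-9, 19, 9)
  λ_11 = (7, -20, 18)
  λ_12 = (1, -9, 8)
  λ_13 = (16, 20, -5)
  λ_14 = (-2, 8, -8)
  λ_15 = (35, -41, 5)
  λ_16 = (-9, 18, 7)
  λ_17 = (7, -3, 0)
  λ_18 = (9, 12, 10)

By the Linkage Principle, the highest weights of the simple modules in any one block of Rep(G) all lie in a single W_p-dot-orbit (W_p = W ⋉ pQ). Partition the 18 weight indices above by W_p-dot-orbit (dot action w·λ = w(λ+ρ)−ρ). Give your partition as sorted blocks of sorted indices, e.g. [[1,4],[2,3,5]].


Type A_3, rank 3, |W|=24; reorder rows/cols to standard.

Alcove-folded reps (p=19, 18 weights, presented ϖ-order):

  λ_1 → (7, 1, 1) · λ_2 → (2, 8, 1) · λ_3 → (5, 2, 4) · λ_4 → (7, 1, 1) · λ_5 → (12, 7, 0) · λ_6 → (12, 7, 0) · λ_7 → (2, 2, 2) · λ_8 → (5, 2, 4) · λ_9 → (0, 11, 0) · λ_10 → (2, 8, 1) · λ_11 → (0, 11, 0) · λ_12 → (2, 8, 1) · λ_13 → (2, 2, 2) · λ_14 → (7, 1, 1) · λ_15 → (2, 2, 2) · λ_16 → (0, 11, 0) · λ_17 → (7, 1, 1) · λ_18 → (5, 2, 4)

Partition of {1..18} into 6 W_19-dot-orbits:

[[1, 4, 14, 17], [2, 10, 12], [3, 8, 18], [5, 6], [7, 13, 15], [9, 11, 16]]


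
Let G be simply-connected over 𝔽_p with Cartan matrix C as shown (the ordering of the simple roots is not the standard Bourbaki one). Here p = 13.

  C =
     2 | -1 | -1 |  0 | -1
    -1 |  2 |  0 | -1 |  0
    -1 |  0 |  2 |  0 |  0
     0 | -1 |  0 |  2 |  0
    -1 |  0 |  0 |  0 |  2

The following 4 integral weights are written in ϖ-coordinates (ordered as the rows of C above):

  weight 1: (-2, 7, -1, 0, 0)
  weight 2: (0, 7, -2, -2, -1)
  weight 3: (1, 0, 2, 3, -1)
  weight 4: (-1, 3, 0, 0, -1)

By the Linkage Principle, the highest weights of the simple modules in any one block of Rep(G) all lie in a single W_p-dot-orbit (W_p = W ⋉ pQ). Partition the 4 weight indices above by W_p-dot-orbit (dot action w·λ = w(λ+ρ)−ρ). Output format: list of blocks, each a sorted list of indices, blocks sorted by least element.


Root system D_5: the 5×5 matrix C matches after relabeling.

Each λ_j+ρ reduced to Ā_13; 5-tuples below use C's row order:

  [1] (0, 4, 1, 1, 0)
  [2] (0, 4, 1, 1, 0)
  [3] (2, 1, 3, 4, 0)
  [4] (0, 4, 1, 1, 0)

Linkage partition of the 4 weights (2 classes, p=13):

[[1, 2, 4], [3]]


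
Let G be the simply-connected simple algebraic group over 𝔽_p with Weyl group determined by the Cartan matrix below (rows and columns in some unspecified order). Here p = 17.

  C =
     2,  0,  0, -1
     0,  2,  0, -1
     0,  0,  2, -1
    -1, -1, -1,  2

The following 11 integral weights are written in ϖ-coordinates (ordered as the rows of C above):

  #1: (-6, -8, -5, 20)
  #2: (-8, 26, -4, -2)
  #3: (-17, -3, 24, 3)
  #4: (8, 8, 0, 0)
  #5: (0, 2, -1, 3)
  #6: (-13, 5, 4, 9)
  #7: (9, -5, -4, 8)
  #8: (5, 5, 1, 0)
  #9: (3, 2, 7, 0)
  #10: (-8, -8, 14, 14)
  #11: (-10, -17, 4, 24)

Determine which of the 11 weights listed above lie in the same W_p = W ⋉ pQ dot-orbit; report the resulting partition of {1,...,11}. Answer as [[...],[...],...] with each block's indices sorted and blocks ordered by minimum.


C ↔ D_4 under row/col permutation; |W(D_4)| = 192.

λ_j+ρ reflected into Ā_17 (⟨·,θ^∨⟩≤17); 4-tuples as given:

  [1] (1, 3, 0, 4);  [2] (6, 6, 2, 1);  [3] (8, 2, 1, 2);  [4] (6, 6, 2, 1);  [5] (1, 3, 0, 4);  [6] (8, 2, 1, 2);  [7] (8, 2, 1, 2);  [8] (6, 6, 2, 1);  [9] (4, 3, 8, 1);  [10] (6, 6, 2, 1);  [11] (4, 3, 8, 1)

Grouping the 11 weights by Ā_17-representative: 4 linkage classes.

[[1, 5], [2, 4, 8, 10], [3, 6, 7], [9, 11]]


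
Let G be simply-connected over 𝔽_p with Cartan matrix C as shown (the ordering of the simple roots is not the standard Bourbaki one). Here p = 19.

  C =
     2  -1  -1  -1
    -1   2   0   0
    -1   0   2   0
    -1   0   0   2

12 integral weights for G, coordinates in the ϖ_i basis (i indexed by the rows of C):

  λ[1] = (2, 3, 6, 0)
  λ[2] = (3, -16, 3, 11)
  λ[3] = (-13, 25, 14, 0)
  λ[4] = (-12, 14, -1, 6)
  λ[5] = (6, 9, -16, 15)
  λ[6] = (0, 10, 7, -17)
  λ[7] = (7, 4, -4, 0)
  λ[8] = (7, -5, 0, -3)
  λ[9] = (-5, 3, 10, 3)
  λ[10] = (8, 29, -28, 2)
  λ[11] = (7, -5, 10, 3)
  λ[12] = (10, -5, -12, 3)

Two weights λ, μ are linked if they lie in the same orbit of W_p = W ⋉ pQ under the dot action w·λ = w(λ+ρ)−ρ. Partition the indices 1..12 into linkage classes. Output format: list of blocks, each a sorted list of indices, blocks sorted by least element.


C ↔ D_4 under row/col permutation; |W(D_4)| = 192.

Folding the 12 weights λ_j+ρ into Ā_19 (reps in the given 4-coord order):

    λ_1 → (3, 4, 7, 1)
    λ_2 → (3, 4, 7, 1)
    λ_3 → (3, 4, 7, 1)
    λ_4 → (4, 0, 7, 0)
    λ_5 → (2, 4, 1, 2)
    λ_6 → (3, 4, 7, 1)
    λ_7 → (5, 5, 3, 1)
    λ_8 → (2, 4, 1, 2)
    λ_9 → (4, 0, 7, 0)
    λ_10 → (3, 4, 7, 1)
    λ_11 → (4, 0, 7, 0)
    λ_12 → (4, 0, 7, 0)

Grouping the 12 weights by Ā_19-representative: 4 linkage classes.

[[1, 2, 3, 6, 10], [4, 9, 11, 12], [5, 8], [7]]


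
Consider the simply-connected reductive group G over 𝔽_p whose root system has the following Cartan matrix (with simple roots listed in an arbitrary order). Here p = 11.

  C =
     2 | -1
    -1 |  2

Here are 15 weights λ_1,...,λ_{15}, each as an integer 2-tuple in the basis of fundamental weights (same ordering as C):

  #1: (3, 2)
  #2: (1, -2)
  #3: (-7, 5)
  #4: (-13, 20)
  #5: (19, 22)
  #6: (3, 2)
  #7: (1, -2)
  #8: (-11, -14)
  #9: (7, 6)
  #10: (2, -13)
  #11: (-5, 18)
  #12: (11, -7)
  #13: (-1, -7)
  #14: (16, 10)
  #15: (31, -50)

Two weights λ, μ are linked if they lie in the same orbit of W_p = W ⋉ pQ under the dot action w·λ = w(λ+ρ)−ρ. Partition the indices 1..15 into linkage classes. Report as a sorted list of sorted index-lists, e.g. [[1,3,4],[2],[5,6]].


A_2 Cartan matrix, 2 simple roots permuted; ρ=(1,1).

Folding the 15 weights λ_j+ρ into Ā_11 (reps in the given 2-coord order):

    1: (4, 3)
    2: (1, 1)
    3: (6, 0)
    4: (1, 1)
    5: (1, 1)
    6: (4, 3)
    7: (1, 1)
    8: (1, 1)
    9: (4, 3)
    10: (8, 2)
    11: (4, 3)
    12: (5, 5)
    13: (6, 0)
    14: (6, 0)
    15: (5, 5)

These 15 weights hit 5 W_11-dot-orbits; sizes (4, 5, 3, 1, 2):

[[1, 6, 9, 11], [2, 4, 5, 7, 8], [3, 13, 14], [10], [12, 15]]


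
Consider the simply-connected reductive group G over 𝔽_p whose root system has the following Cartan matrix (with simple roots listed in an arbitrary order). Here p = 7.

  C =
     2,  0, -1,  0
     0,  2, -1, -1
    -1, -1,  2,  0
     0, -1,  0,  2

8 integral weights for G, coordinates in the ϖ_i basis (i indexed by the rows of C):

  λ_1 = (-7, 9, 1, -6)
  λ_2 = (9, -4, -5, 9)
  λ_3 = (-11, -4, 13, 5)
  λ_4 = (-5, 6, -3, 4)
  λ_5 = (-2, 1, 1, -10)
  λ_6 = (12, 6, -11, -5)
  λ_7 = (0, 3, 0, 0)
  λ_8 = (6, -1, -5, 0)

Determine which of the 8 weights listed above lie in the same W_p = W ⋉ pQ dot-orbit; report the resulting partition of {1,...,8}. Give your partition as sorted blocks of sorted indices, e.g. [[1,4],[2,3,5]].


Root system A_4: the 4×4 matrix C matches after relabeling.

W_7-reps of the 8 weights in Ā_7 (same 4-coord order as C):

    [1] (3, 1, 1, 0)
    [2] (3, 1, 0, 3)
    [3] (3, 1, 0, 3)
    [4] (3, 1, 1, 0)
    [5] (3, 1, 1, 0)
    [6] (3, 1, 0, 3)
    [7] (1, 4, 1, 1)
    [8] (3, 1, 0, 3)

These 8 weights hit 3 W_7-dot-orbits; sizes (3, 4, 1):

[[1, 4, 5], [2, 3, 6, 8], [7]]


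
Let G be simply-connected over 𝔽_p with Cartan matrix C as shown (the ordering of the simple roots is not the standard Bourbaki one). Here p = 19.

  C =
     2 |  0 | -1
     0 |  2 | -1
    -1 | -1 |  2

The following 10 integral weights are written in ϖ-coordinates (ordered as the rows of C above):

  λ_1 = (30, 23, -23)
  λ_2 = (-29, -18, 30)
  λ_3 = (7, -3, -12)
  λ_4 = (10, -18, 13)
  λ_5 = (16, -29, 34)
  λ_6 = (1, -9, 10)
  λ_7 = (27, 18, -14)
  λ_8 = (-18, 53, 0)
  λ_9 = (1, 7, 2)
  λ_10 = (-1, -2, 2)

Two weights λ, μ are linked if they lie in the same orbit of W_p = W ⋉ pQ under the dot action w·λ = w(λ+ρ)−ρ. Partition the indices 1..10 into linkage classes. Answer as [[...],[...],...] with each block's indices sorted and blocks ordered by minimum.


Type A_3, rank 3, |W|=24; reorder rows/cols to standard.

Ā_19 reps of the 10 weights (A_3, coords as presented):

    λ_1 → (2, 9, 5)
    λ_2 → (2, 9, 5)
    λ_3 → (2, 8, 3)
    λ_4 → (2, 8, 3)
    λ_5 → (2, 9, 5)
    λ_6 → (2, 8, 3)
    λ_7 → (0, 9, 4)
    λ_8 → (0, 1, 2)
    λ_9 → (2, 8, 3)
    λ_10 → (0, 1, 2)

4 distinct reps among the 10 weights ⇒ 4 W_19-linkage classes:

[[1, 2, 5], [3, 4, 6, 9], [7], [8, 10]]


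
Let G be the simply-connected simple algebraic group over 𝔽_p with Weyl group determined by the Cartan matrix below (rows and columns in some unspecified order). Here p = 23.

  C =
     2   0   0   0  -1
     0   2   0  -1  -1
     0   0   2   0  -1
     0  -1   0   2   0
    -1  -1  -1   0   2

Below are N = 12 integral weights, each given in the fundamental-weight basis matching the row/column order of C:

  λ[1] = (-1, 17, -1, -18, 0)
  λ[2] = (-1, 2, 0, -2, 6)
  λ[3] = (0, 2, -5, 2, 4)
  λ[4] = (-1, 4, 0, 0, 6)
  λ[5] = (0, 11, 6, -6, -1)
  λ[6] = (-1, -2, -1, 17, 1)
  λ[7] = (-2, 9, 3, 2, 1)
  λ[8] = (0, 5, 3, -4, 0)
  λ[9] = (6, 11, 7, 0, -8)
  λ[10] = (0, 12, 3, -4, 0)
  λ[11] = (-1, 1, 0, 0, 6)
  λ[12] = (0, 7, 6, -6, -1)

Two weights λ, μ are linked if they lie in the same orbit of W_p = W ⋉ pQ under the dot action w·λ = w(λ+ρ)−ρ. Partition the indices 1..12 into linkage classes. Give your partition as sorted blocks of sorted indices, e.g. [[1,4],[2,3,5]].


C ↔ D_5 under row/col permutation; |W(D_5)| = 1920.

Folding the 12 weights λ_j+ρ into Ā_23 (reps in the given 5-coord order):

  1: (0, 1, 0, 17, 1);  2: (0, 2, 1, 1, 7);  3: (1, 3, 4, 3, 1);  4: (0, 2, 1, 1, 7);  5: (1, 3, 7, 5, 0);  6: (0, 1, 0, 17, 1);  7: (1, 3, 4, 3, 1);  8: (1, 3, 4, 3, 1);  9: (0, 2, 1, 1, 7);  10: (1, 3, 4, 3, 1);  11: (0, 2, 1, 1, 7);  12: (1, 3, 7, 5, 0)

Linkage partition of the 12 weights (4 classes, p=23):

[[1, 6], [2, 4, 9, 11], [3, 7, 8, 10], [5, 12]]
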